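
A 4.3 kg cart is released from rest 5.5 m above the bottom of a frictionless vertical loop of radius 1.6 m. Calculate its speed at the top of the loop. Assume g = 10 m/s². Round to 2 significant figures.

Energy conservation: mgh = ½mv_top² + mg(2r)
v_top² = 2g(h − 2r) = 2(10)(5.5 − 3.200) = 46.00
v_top = 6.782 m/s

v = 6.8 m/s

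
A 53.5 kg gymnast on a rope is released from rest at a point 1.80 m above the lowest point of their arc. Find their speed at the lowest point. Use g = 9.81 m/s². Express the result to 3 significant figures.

Mechanical energy is conserved (no friction): mgh = ½mv²
v = √(2gh) = √(2 × 9.81 × 1.80) = √35.316 = 5.943 m/s

v = 5.94 m/s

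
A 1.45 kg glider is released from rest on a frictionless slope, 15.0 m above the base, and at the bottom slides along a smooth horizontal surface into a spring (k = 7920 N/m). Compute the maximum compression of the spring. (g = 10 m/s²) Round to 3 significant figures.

Energy conservation (no friction) from release to max compression: mgh = ½kx²
x = √(2mgh/k) = √(2 × 1.45 × 10 × 15.0 / 7920) = 0.2344 m

x = 0.234 m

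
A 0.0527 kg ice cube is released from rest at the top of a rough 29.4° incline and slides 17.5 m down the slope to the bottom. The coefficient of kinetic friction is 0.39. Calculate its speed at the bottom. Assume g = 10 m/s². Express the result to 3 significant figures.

v = 7.27 m/s

Taking the bottom as reference, mgh = ½mv² + μ_k N L with h = L sinθ, N = mg cosθ:
mgh = mgL sinθ = (0.0527)(10)(17.5)sin29.4° = 4.5274 J
W_f = μ_k mg cosθ · L = (0.39)(0.0527)(10)cos29.4°·17.5 = 3.134 J
½mv² = 4.5274 − 3.134 = 1.3938 J
v = √(2 × 1.3938/0.0527) = 7.273 m/s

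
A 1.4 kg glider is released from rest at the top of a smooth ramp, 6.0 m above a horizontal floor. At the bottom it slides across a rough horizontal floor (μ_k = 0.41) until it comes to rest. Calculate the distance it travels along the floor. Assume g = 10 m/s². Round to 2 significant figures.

Energy at the top = energy at the end + work done against friction:
At rest all PE has been dissipated by friction: mgh = μ_k m g d
d = h/μ_k = 6.0/0.41 = 14.63 m

d = 15 m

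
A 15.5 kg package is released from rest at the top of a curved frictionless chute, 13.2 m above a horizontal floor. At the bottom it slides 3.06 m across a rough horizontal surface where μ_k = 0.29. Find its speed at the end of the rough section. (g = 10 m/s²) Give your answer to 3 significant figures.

v = 15.7 m/s

Applying the work–energy principle:
mgh = ½mv² + μ_k m g d
W_f = μ_k mg d = (0.29)(15.5)(10)(3.06) = 137.5 J
½mv² = mgh − W_f = 2046.0 − 137.5 = 1908.5 J
v = √(2 × 1908.5/15.5) = 15.69 m/s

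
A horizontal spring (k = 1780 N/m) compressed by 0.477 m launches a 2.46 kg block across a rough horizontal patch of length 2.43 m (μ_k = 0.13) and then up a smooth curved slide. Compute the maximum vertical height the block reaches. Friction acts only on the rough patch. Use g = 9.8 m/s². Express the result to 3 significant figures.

h = 8.08 m

Spring energy: E₀ = ½kx² = ½(1780)(0.477)² = 202.50 J
Friction: W_f = μ_k mg d = (0.13)(2.46)(9.8)(2.43) = 7.616 J
Energy at base of ramp: E = 202.50 − 7.616 = 194.89 J
At max height all remaining energy is PE: mgh = E ⇒ h = E/(mg) = 194.89/(2.46 × 9.8) = 8.084 m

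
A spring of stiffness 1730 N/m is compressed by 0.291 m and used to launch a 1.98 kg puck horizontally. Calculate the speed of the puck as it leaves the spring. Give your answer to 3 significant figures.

Conservation of energy: ½kx² = ½mv²
v = x√(k/m) = 0.291 × √(1730/1.98) = 8.602 m/s

v = 8.60 m/s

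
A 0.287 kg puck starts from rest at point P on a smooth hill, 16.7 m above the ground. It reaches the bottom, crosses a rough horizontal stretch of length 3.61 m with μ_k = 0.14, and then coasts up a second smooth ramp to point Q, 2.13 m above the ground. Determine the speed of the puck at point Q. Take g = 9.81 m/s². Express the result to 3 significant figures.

v = 16.6 m/s

Energy at P: mgh₁ = (0.287)(9.81)(16.7) = 47.018 J
Friction loss: W_f = μ_k mg d = 1.423 J
At Q: ½mv² + mgh₂ = mgh₁ − W_f
½mv² = 47.018 − 1.423 − 5.9970 = 39.598 J
v = √(2 × 39.598/0.287) = 16.61 m/s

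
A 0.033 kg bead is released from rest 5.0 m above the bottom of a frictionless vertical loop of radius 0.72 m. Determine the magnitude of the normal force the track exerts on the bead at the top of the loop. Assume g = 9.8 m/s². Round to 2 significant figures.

Energy from release to top (height 2r): mgh = ½mv_top² + mg(2r)
v_top² = 2g(h − 2r) = 2(9.8)(5.0 − 1.440) = 69.776 m²/s²
At the top, both N and weight point toward the centre: N + mg = mv_top²/r
N = m(v_top²/r − g) = 0.033(69.776/0.72 − 9.8) = 2.875 N

N = 2.9 N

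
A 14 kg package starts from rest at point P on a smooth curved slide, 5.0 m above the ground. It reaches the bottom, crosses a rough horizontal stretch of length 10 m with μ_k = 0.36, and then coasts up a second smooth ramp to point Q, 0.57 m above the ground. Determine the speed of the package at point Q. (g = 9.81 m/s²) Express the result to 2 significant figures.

v = 4.0 m/s

Energy at P: mgh₁ = (14)(9.81)(5.0) = 686.70 J
Friction loss: W_f = μ_k mg d = 494.4 J
At Q: ½mv² + mgh₂ = mgh₁ − W_f
½mv² = 686.70 − 494.4 − 78.284 = 113.99 J
v = √(2 × 113.99/14) = 4.035 m/s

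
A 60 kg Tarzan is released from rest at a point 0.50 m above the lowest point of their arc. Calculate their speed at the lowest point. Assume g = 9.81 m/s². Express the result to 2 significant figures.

v = 3.1 m/s

By conservation of mechanical energy, mgh = ½mv²
The mass cancels from both sides.
v = √(2gh) = √(2 × 9.81 × 0.50) = √9.8100 = 3.132 m/s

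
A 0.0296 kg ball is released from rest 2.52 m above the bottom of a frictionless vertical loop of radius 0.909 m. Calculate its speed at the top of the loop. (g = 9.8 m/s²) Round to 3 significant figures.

v = 3.71 m/s

Energy conservation: mgh = ½mv_top² + mg(2r)
v_top² = 2g(h − 2r) = 2(9.8)(2.52 − 1.818) = 13.76
v_top = 3.709 m/s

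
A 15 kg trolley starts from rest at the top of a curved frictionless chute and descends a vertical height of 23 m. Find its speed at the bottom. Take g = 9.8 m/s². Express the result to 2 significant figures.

By conservation of mechanical energy, mgh = ½mv²
v = √(2gh) = √(2 × 9.8 × 23) = √450.80 = 21.23 m/s

v = 21 m/s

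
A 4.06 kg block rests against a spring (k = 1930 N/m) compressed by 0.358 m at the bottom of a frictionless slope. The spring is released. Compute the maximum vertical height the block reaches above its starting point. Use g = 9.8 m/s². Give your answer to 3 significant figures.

At maximum height the block is at rest, so ½kx² = mgh
h = kx²/(2mg) = (1930)(0.358)²/(2 × 4.06 × 9.8) = 3.108 m

h = 3.11 m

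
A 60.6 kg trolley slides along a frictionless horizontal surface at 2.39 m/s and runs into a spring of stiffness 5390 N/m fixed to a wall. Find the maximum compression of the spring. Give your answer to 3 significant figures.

x = 0.253 m

All KE is stored as spring PE at maximum compression: ½mv² = ½kx²
x = v√(m/k) = 2.39 × √(60.6/5390) = 0.2534 m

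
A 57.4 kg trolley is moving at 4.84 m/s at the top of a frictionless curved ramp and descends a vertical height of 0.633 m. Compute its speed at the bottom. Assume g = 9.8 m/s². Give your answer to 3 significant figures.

v = 5.99 m/s

Mechanical energy is conserved (no friction): ½mv₀² + mgh = ½mv²
v² = v₀² + 2gh = (4.84)² + 2(9.8)(0.633) = 35.832
v = √35.832 = 5.986 m/s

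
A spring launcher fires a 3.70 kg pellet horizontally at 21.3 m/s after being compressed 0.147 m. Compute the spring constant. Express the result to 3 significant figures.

Energy stored in the spring equals the launch KE: ½kx² = ½mv²
k = mv²/x² = (3.70)(21.3)²/(0.147)² = 77683 N/m

k = 77700 N/m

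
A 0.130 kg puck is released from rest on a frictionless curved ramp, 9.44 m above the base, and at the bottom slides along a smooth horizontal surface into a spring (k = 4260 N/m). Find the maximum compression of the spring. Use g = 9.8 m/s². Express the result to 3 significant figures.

x = 0.0751 m

Gravitational PE at the top equals spring PE at max compression: mgh = ½kx²
x = √(2mgh/k) = √(2 × 0.130 × 9.8 × 9.44 / 4260) = 0.07514 m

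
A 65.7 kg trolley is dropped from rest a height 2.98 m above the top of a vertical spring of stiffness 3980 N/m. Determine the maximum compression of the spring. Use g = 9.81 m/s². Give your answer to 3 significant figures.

x = 1.16 m

Let x be the compression. The total drop is H + x, and the trolley is instantaneously at rest at max compression, so energy conservation gives:
mg(H + x) = ½kx²
½(3980)x² − (65.7)(9.81)x − (65.7)(9.81)(2.98) = 0
1990x² − 644.5x − 1921 = 0
x = [644.5 + √(415402 + 1.5288e+07)]/(2 × 1990) = 1.158 m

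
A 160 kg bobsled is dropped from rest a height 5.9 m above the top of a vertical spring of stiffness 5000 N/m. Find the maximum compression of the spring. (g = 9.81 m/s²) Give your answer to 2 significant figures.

Take the reference level at the top of the uncompressed spring. At max compression the bobsled has fallen H + x and is momentarily at rest:
mg(H + x) = ½kx²
½(5000)x² − (160)(9.81)x − (160)(9.81)(5.9) = 0
2500x² − 1570x − 9261 = 0
x = [1570 + √(2.464e+06 + 9.2606e+07)]/(2 × 2500) = 2.264 m

x = 2.3 m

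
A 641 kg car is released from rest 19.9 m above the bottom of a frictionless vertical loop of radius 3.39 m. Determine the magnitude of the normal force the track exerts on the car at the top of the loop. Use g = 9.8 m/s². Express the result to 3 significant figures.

N = 42300 N

Energy from release to top (height 2r): mgh = ½mv_top² + mg(2r)
v_top² = 2g(h − 2r) = 2(9.8)(19.9 − 6.780) = 257.15 m²/s²
At the top, both N and weight point toward the centre: N + mg = mv_top²/r
N = m(v_top²/r − g) = 641(257.15/3.39 − 9.8) = 42342 N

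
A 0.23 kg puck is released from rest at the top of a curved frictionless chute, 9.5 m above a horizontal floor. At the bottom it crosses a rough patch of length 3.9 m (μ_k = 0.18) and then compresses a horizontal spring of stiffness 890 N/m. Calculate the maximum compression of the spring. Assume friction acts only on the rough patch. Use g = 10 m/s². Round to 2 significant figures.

x = 0.21 m

Initial energy: E₁ = mgh = (0.23)(10)(9.5) = 21.850 J
Friction removes W_f = μ_k mg d = (0.18)(0.23)(10)(3.9) = 1.615 J
Energy reaching the spring: E = 21.850 − 1.615 = 20.235 J
At max compression ½kx² = E ⇒ x = √(2E/k) = √(2 × 20.235/890) = 0.2132 m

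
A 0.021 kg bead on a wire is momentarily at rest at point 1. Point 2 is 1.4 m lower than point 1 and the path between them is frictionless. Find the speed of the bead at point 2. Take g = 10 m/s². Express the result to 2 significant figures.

v = 5.3 m/s

Equating total energy at the two states: mgh = ½mv²
The mass cancels from both sides.
v = √(2gh) = √(2 × 10 × 1.4) = √28.000 = 5.292 m/s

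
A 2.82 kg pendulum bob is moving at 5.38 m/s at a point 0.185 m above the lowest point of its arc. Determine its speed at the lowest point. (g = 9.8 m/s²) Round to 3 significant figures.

v = 5.71 m/s

Energy conservation between the two points: ½mv₀² + mgh = ½mv²
v² = v₀² + 2gh = (5.38)² + 2(9.8)(0.185) = 32.570
v = √32.570 = 5.707 m/s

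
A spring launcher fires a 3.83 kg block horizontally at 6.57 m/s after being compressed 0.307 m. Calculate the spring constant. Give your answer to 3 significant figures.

k = 1750 N/m

Spring PE at full compression equals KE at release: ½kx² = ½mv²
k = mv²/x² = (3.83)(6.57)²/(0.307)² = 1754 N/m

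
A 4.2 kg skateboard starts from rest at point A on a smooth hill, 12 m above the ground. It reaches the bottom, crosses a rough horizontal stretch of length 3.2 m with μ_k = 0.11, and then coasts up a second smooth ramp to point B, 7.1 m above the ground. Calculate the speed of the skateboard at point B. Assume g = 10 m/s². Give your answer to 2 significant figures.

v = 9.5 m/s

Energy at A: mgh₁ = (4.2)(10)(12) = 504.00 J
Friction loss: W_f = μ_k mg d = 14.78 J
At B: ½mv² + mgh₂ = mgh₁ − W_f
½mv² = 504.00 − 14.78 − 298.20 = 191.02 J
v = √(2 × 191.02/4.2) = 9.537 m/s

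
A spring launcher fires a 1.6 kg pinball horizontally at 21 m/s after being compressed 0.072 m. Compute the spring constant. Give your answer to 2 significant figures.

Spring PE at full compression equals KE at release: ½kx² = ½mv²
k = mv²/x² = (1.6)(21)²/(0.072)² = 136111 N/m

k = 140000 N/m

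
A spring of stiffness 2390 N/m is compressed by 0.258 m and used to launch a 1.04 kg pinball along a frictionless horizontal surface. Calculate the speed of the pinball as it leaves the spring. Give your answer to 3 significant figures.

v = 12.4 m/s

Spring PE converts entirely to kinetic energy: ½kx² = ½mv²
v = x√(k/m) = 0.258 × √(2390/1.04) = 12.37 m/s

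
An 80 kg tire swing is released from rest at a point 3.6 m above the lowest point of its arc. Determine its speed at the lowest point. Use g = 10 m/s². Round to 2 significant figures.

By conservation of mechanical energy, mgh = ½mv²
v = √(2gh) = √(2 × 10 × 3.6) = √72.000 = 8.485 m/s

v = 8.5 m/s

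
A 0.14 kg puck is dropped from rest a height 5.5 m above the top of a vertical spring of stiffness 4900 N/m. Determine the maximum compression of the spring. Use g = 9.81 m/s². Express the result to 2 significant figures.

x = 0.056 m

Measuring PE from the top of the relaxed spring, at max compression the puck has dropped H + x with zero KE, so:
mg(H + x) = ½kx²
½(4900)x² − (0.14)(9.81)x − (0.14)(9.81)(5.5) = 0
2450x² − 1.373x − 7.554 = 0
x = [1.373 + √(1.886 + 74026)]/(2 × 2450) = 0.05581 m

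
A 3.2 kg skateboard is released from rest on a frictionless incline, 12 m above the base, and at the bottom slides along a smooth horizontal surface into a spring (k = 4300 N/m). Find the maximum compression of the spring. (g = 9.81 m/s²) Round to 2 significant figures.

Energy conservation (no friction) from release to max compression: mgh = ½kx²
x = √(2mgh/k) = √(2 × 3.2 × 9.81 × 12 / 4300) = 0.4186 m

x = 0.42 m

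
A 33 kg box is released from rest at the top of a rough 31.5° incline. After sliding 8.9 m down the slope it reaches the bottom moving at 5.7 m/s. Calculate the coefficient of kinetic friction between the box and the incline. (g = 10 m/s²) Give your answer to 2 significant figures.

mgh = ½mv² + μ_k (mg cosθ) L, with h = L sinθ
mgL sinθ = 1534.6 J; ½mv² = 536.09 J
W_f = 1534.6 − 536.09 = 998.5 J
μ_k = W_f/(mg cosθ · L) = 998.5/(281.4 × 8.9) = 0.3987

μ_k = 0.40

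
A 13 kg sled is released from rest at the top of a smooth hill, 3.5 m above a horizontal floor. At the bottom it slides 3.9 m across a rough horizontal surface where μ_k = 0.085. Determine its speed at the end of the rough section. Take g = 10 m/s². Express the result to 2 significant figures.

v = 8.0 m/s

Applying the work–energy principle:
mgh = ½mv² + μ_k m g d
W_f = μ_k mg d = (0.085)(13)(10)(3.9) = 43.09 J
½mv² = mgh − W_f = 455.00 − 43.09 = 411.90 J
v = √(2 × 411.90/13) = 7.961 m/s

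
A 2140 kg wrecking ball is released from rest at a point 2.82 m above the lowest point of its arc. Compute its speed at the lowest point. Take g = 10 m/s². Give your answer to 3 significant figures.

By conservation of mechanical energy, mgh = ½mv²
v = √(2gh) = √(2 × 10 × 2.82) = √56.400 = 7.510 m/s

v = 7.51 m/s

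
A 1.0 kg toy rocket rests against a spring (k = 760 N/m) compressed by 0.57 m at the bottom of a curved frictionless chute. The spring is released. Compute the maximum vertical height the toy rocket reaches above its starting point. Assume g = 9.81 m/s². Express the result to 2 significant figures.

h = 13 m

At maximum height the toy rocket is at rest, so ½kx² = mgh
h = kx²/(2mg) = (760)(0.57)²/(2 × 1.0 × 9.81) = 12.59 m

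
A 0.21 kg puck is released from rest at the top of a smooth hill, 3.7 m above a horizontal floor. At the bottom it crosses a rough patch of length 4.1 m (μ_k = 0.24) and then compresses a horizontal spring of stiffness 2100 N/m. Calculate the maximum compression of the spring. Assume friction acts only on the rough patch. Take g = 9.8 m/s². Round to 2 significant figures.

Initial energy: E₁ = mgh = (0.21)(9.8)(3.7) = 7.6146 J
Friction removes W_f = μ_k mg d = (0.24)(0.21)(9.8)(4.1) = 2.025 J
Energy reaching the spring: E = 7.6146 − 2.025 = 5.5895 J
At max compression ½kx² = E ⇒ x = √(2E/k) = √(2 × 5.5895/2100) = 0.07296 m

x = 0.073 m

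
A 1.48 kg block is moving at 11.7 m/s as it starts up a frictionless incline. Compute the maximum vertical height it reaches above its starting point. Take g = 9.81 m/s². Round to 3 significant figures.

h = 6.98 m

By energy conservation, ½mv² = mgh
h = v²/(2g) = 11.7²/(2 × 9.81) = 6.977 m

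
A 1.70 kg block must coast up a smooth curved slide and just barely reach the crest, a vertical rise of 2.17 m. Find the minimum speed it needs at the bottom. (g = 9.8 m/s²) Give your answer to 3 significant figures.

At the top it is momentarily at rest, so all KE converts to PE: ½mv² = mgh
v = √(2gh) = √(2 × 9.8 × 2.17) = 6.522 m/s

v = 6.52 m/s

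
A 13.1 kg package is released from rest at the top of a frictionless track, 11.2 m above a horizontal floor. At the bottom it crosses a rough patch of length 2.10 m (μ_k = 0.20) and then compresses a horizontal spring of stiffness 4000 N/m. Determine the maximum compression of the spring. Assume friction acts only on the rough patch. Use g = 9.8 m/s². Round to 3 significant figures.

Initial energy: E₁ = mgh = (13.1)(9.8)(11.2) = 1437.9 J
Friction removes W_f = μ_k mg d = (0.20)(13.1)(9.8)(2.10) = 53.92 J
Energy reaching the spring: E = 1437.9 − 53.92 = 1383.9 J
At max compression ½kx² = E ⇒ x = √(2E/k) = √(2 × 1383.9/4000) = 0.8318 m

x = 0.832 m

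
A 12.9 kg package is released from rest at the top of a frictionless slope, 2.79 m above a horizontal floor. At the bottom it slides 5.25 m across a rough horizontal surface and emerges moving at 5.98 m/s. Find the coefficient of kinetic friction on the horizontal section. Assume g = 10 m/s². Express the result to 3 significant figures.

Applying the work–energy principle:
mgh = ½mv² + μ_k m g d
mgh = 359.91 J; ½mv² = 230.65 J
W_f = 359.91 − 230.65 = 129.3 J
μ_k = W_f/(mg·d) = 129.3/(129.0 × 5.25) = 0.1909

μ_k = 0.191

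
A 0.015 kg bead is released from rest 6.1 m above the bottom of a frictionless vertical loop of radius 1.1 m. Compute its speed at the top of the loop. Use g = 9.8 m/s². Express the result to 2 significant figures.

v = 8.7 m/s

Energy conservation: mgh = ½mv_top² + mg(2r)
v_top² = 2g(h − 2r) = 2(9.8)(6.1 − 2.200) = 76.44
v_top = 8.743 m/s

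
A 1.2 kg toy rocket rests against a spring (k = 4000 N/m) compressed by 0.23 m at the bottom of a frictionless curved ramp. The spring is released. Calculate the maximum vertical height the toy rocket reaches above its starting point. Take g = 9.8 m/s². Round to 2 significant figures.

h = 9.0 m

At maximum height the toy rocket is at rest, so ½kx² = mgh
h = kx²/(2mg) = (4000)(0.23)²/(2 × 1.2 × 9.8) = 8.997 m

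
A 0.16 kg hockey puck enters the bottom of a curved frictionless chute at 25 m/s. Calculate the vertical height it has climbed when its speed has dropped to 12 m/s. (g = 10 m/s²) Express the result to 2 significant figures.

h = 24 m

Energy balance between the two points: ½mv₁² = ½mv₂² + mgh
h = (v₁² − v₂²)/(2g) = (25² − 12²)/(2 × 10) = 24.05 m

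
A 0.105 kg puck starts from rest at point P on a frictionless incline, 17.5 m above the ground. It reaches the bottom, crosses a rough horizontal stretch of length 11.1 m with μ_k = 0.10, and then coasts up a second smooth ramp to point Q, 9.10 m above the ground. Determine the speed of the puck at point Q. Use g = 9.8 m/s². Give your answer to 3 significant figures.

Energy at P: mgh₁ = (0.105)(9.8)(17.5) = 18.008 J
Friction loss: W_f = μ_k mg d = 1.142 J
At Q: ½mv² + mgh₂ = mgh₁ − W_f
½mv² = 18.008 − 1.142 − 9.3639 = 7.5014 J
v = √(2 × 7.5014/0.105) = 11.95 m/s

v = 12.0 m/s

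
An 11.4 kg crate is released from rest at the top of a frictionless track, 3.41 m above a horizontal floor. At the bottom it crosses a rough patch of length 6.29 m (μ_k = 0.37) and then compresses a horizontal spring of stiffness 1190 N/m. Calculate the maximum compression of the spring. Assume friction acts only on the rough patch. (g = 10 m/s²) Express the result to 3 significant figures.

Initial energy: E₁ = mgh = (11.4)(10)(3.41) = 388.74 J
Friction removes W_f = μ_k mg d = (0.37)(11.4)(10)(6.29) = 265.3 J
Energy reaching the spring: E = 388.74 − 265.3 = 123.43 J
At max compression ½kx² = E ⇒ x = √(2E/k) = √(2 × 123.43/1190) = 0.4555 m

x = 0.455 m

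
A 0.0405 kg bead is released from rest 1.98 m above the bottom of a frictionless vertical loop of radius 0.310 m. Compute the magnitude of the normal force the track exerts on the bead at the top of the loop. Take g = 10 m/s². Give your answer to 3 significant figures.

Energy from release to top (height 2r): mgh = ½mv_top² + mg(2r)
v_top² = 2g(h − 2r) = 2(10)(1.98 − 0.6200) = 27.200 m²/s²
At the top, both N and weight point toward the centre: N + mg = mv_top²/r
N = m(v_top²/r − g) = 0.0405(27.200/0.310 − 10) = 3.149 N

N = 3.15 N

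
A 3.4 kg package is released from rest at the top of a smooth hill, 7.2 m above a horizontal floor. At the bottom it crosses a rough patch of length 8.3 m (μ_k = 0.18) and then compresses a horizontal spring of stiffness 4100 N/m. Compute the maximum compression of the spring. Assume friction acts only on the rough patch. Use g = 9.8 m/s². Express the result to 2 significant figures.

Initial energy: E₁ = mgh = (3.4)(9.8)(7.2) = 239.90 J
Friction removes W_f = μ_k mg d = (0.18)(3.4)(9.8)(8.3) = 49.78 J
Energy reaching the spring: E = 239.90 − 49.78 = 190.12 J
At max compression ½kx² = E ⇒ x = √(2E/k) = √(2 × 190.12/4100) = 0.3045 m

x = 0.30 m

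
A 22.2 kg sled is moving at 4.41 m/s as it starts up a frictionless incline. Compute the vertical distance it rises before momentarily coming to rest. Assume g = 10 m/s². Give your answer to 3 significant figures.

h = 0.972 m

By energy conservation, ½mv² = mgh
h = v²/(2g) = 4.41²/(2 × 10) = 0.9724 m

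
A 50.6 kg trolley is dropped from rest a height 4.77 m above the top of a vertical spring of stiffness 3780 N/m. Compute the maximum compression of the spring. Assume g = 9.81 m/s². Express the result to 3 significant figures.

x = 1.26 m

Take the reference level at the top of the uncompressed spring. At max compression the trolley has fallen H + x and is momentarily at rest:
mg(H + x) = ½kx²
½(3780)x² − (50.6)(9.81)x − (50.6)(9.81)(4.77) = 0
1890x² − 496.4x − 2368 = 0
x = [496.4 + √(246399 + 1.7900e+07)]/(2 × 1890) = 1.258 m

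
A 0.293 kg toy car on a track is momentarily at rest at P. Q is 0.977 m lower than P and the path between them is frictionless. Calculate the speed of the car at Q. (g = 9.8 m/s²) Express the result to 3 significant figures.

Mechanical energy is conserved (no friction): mgh = ½mv²
v = √(2gh) = √(2 × 9.8 × 0.977) = √19.149 = 4.376 m/s

v = 4.38 m/s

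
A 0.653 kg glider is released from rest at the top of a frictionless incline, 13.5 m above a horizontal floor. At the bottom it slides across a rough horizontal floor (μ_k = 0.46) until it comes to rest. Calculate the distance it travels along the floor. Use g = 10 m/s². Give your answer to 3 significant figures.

d = 29.3 m

Applying the work–energy principle:
At rest all PE has been dissipated by friction: mgh = μ_k m g d
d = h/μ_k = 13.5/0.46 = 29.35 m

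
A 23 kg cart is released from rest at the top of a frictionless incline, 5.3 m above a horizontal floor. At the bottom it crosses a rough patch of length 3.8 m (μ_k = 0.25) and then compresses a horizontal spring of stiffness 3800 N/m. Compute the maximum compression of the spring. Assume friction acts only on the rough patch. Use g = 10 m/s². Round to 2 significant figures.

Initial energy: E₁ = mgh = (23)(10)(5.3) = 1219.0 J
Friction removes W_f = μ_k mg d = (0.25)(23)(10)(3.8) = 218.5 J
Energy reaching the spring: E = 1219.0 − 218.5 = 1000.5 J
At max compression ½kx² = E ⇒ x = √(2E/k) = √(2 × 1000.5/3800) = 0.7257 m

x = 0.73 m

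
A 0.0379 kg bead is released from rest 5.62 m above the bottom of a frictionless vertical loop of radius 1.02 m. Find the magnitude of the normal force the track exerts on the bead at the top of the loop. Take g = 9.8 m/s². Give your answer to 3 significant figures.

Energy from release to top (height 2r): mgh = ½mv_top² + mg(2r)
v_top² = 2g(h − 2r) = 2(9.8)(5.62 − 2.040) = 70.168 m²/s²
At the top, both N and weight point toward the centre: N + mg = mv_top²/r
N = m(v_top²/r − g) = 0.0379(70.168/1.02 − 9.8) = 2.236 N

N = 2.24 N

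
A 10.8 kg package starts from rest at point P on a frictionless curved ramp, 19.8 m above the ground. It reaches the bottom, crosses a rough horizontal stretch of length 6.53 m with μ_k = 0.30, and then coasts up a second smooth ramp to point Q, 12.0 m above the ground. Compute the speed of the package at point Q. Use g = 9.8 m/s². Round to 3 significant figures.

v = 10.7 m/s

Energy at P: mgh₁ = (10.8)(9.8)(19.8) = 2095.6 J
Friction loss: W_f = μ_k mg d = 207.3 J
At Q: ½mv² + mgh₂ = mgh₁ − W_f
½mv² = 2095.6 − 207.3 − 1270.1 = 618.21 J
v = √(2 × 618.21/10.8) = 10.70 m/s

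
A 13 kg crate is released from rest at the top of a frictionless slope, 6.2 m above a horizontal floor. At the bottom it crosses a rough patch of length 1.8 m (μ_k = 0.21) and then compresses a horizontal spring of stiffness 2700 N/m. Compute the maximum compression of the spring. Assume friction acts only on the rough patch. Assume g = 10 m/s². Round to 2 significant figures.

x = 0.75 m

Initial energy: E₁ = mgh = (13)(10)(6.2) = 806.00 J
Friction removes W_f = μ_k mg d = (0.21)(13)(10)(1.8) = 49.14 J
Energy reaching the spring: E = 806.00 − 49.14 = 756.86 J
At max compression ½kx² = E ⇒ x = √(2E/k) = √(2 × 756.86/2700) = 0.7488 m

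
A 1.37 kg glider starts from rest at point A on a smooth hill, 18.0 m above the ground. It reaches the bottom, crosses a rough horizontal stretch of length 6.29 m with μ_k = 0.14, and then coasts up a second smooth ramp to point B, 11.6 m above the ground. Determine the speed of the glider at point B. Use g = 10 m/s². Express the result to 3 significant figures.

v = 10.5 m/s

Energy at A: mgh₁ = (1.37)(10)(18.0) = 246.60 J
Friction loss: W_f = μ_k mg d = 12.06 J
At B: ½mv² + mgh₂ = mgh₁ − W_f
½mv² = 246.60 − 12.06 − 158.92 = 75.616 J
v = √(2 × 75.616/1.37) = 10.51 m/s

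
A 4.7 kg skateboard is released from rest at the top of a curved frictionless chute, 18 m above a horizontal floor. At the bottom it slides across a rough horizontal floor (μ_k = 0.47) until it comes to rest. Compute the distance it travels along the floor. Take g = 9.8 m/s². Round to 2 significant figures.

d = 38 m

Energy at the top = energy at the end + work done against friction:
At rest all PE has been dissipated by friction: mgh = μ_k m g d
d = h/μ_k = 18/0.47 = 38.30 m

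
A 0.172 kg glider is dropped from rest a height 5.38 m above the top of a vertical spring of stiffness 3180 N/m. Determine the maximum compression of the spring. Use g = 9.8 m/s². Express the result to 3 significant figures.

x = 0.0761 m

Measuring PE from the top of the relaxed spring, at max compression the glider has dropped H + x with zero KE, so:
mg(H + x) = ½kx²
½(3180)x² − (0.172)(9.8)x − (0.172)(9.8)(5.38) = 0
1590x² − 1.686x − 9.069 = 0
x = [1.686 + √(2.841 + 57676)]/(2 × 1590) = 0.07605 m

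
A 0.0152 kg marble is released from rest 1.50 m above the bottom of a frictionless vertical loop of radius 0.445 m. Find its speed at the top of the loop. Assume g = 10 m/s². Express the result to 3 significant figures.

v = 3.49 m/s

Energy conservation: mgh = ½mv_top² + mg(2r)
v_top² = 2g(h − 2r) = 2(10)(1.50 − 0.8900) = 12.20
v_top = 3.493 m/s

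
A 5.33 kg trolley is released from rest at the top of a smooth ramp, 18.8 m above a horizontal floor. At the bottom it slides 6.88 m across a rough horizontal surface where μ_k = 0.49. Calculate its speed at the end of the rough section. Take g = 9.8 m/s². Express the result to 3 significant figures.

v = 17.4 m/s

Energy bookkeeping (friction removes W_f = μ_k N d):
mgh = ½mv² + μ_k m g d
W_f = μ_k mg d = (0.49)(5.33)(9.8)(6.88) = 176.1 J
½mv² = mgh − W_f = 982.00 − 176.1 = 805.91 J
v = √(2 × 805.91/5.33) = 17.39 m/s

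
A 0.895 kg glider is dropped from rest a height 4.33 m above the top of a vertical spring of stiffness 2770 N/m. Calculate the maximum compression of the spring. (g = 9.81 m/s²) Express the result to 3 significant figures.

Measuring PE from the top of the relaxed spring, at max compression the glider has dropped H + x with zero KE, so:
mg(H + x) = ½kx²
½(2770)x² − (0.895)(9.81)x − (0.895)(9.81)(4.33) = 0
1385x² − 8.780x − 38.02 = 0
x = [8.780 + √(77.09 + 210615)]/(2 × 1385) = 0.1689 m

x = 0.169 m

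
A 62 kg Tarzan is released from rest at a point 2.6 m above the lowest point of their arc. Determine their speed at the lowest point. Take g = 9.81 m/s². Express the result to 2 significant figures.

Equating total energy at the two states: mgh = ½mv²
v = √(2gh) = √(2 × 9.81 × 2.6) = √51.012 = 7.142 m/s

v = 7.1 m/s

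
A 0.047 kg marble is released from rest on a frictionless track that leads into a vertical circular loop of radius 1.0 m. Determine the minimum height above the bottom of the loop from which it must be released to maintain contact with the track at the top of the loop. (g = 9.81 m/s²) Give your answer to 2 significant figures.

At the top, for minimum speed gravity alone supplies the centripetal force: mg = mv_top²/r ⇒ v_top² = gr = 9.810 m²/s²
Energy conservation from release height h to the top (height 2r): mgh = ½mv_top² + mg(2r)
h = v_top²/(2g) + 2r = r/2 + 2r = 5r/2 = 2.500 m

h = 2.5 m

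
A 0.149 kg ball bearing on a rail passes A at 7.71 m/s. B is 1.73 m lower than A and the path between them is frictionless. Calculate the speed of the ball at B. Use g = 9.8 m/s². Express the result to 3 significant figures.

v = 9.66 m/s

Equating total energy at the two states: ½mv₀² + mgh = ½mv²
The mass cancels from both sides.
v² = v₀² + 2gh = (7.71)² + 2(9.8)(1.73) = 93.352
v = √93.352 = 9.662 m/s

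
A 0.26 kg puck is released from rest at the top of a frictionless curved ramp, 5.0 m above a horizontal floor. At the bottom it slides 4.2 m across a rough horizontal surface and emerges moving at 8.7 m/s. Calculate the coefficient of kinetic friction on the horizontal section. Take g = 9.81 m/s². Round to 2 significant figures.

μ_k = 0.27

Applying the work–energy principle:
mgh = ½mv² + μ_k m g d
mgh = 12.753 J; ½mv² = 9.8397 J
W_f = 12.753 − 9.8397 = 2.913 J
μ_k = W_f/(mg·d) = 2.913/(2.551 × 4.2) = 0.2720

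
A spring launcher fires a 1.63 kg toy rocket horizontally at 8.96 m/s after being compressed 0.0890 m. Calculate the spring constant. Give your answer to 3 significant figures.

½kx² = ½mv²
k = mv²/x² = (1.63)(8.96)²/(0.0890)² = 16521 N/m

k = 16500 N/m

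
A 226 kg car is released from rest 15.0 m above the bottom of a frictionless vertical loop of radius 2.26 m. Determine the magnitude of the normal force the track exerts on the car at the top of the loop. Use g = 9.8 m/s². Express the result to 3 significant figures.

N = 18300 N

Energy from release to top (height 2r): mgh = ½mv_top² + mg(2r)
v_top² = 2g(h − 2r) = 2(9.8)(15.0 − 4.520) = 205.41 m²/s²
At the top, both N and weight point toward the centre: N + mg = mv_top²/r
N = m(v_top²/r − g) = 226(205.41/2.26 − 9.8) = 18326 N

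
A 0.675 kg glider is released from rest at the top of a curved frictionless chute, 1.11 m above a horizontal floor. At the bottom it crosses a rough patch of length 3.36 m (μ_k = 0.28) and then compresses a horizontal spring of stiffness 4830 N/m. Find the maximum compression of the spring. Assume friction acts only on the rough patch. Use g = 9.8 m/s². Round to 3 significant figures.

Initial energy: E₁ = mgh = (0.675)(9.8)(1.11) = 7.3427 J
Friction removes W_f = μ_k mg d = (0.28)(0.675)(9.8)(3.36) = 6.223 J
Energy reaching the spring: E = 7.3427 − 6.223 = 1.1193 J
At max compression ½kx² = E ⇒ x = √(2E/k) = √(2 × 1.1193/4830) = 0.02153 m

x = 0.0215 m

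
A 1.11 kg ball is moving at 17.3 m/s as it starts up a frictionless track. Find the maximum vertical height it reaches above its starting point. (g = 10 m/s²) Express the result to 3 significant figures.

By energy conservation, ½mv² = mgh
h = v²/(2g) = 17.3²/(2 × 10) = 14.96 m

h = 15.0 m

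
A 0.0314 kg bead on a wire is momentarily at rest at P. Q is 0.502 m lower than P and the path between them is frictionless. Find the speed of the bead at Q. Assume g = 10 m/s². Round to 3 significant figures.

Energy conservation between the two points: mgh = ½mv²
The mass cancels from both sides.
v = √(2gh) = √(2 × 10 × 0.502) = √10.040 = 3.169 m/s

v = 3.17 m/s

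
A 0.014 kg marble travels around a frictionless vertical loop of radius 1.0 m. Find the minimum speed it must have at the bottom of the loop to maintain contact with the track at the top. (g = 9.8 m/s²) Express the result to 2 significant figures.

v = 7.0 m/s

At the top: mg = mv_top²/r ⇒ v_top² = gr = 9.800 m²/s²
Energy from bottom to top (height 2r): ½mv_bot² = ½mv_top² + mg(2r)
v_bot² = gr + 4gr = 5gr = 49.00
v_bot = √(5gr) = 7.000 m/s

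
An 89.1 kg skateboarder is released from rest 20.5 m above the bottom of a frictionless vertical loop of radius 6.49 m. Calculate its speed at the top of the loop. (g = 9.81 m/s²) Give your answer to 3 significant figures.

v = 12.1 m/s

Energy conservation: mgh = ½mv_top² + mg(2r)
v_top² = 2g(h − 2r) = 2(9.81)(20.5 − 12.98) = 147.5
v_top = 12.15 m/s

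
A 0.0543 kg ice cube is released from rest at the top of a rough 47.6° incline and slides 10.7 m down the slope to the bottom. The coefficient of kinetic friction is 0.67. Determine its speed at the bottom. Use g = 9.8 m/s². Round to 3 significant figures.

Work–energy: mg(L sinθ) − μ_k(mg cosθ)L = ½mv²
mgh = mgL sinθ = (0.0543)(9.8)(10.7)sin47.6° = 4.2047 J
W_f = μ_k mg cosθ · L = (0.67)(0.0543)(9.8)cos47.6°·10.7 = 2.572 J
½mv² = 4.2047 − 2.572 = 1.6323 J
v = √(2 × 1.6323/0.0543) = 7.754 m/s

v = 7.75 m/s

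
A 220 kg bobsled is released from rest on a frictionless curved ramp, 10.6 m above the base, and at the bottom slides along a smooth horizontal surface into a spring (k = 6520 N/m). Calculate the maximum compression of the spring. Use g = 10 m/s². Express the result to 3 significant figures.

Gravitational PE at the top equals spring PE at max compression: mgh = ½kx²
x = √(2mgh/k) = √(2 × 220 × 10 × 10.6 / 6520) = 2.675 m

x = 2.67 m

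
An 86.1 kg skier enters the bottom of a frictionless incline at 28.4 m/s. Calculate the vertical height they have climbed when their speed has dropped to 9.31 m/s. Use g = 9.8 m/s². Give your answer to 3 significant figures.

Conservation of energy: ½mv₁² = ½mv₂² + mgh
h = (v₁² − v₂²)/(2g) = (28.4² − 9.31²)/(2 × 9.8) = 36.73 m

h = 36.7 m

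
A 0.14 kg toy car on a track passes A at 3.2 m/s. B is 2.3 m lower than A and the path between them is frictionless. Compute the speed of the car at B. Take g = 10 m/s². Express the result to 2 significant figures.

v = 7.5 m/s

Energy conservation between the two points: ½mv₀² + mgh = ½mv²
The mass cancels from both sides.
v² = v₀² + 2gh = (3.2)² + 2(10)(2.3) = 56.240
v = √56.240 = 7.499 m/s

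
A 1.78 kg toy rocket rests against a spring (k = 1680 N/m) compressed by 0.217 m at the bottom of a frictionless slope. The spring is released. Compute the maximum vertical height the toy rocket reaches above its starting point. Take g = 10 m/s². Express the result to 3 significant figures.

h = 2.22 m

At maximum height the toy rocket is at rest, so ½kx² = mgh
h = kx²/(2mg) = (1680)(0.217)²/(2 × 1.78 × 10) = 2.222 m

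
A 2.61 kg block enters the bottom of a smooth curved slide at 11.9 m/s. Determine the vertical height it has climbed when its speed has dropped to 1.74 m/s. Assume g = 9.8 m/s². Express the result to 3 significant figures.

Conservation of energy: ½mv₁² = ½mv₂² + mgh
h = (v₁² − v₂²)/(2g) = (11.9² − 1.74²)/(2 × 9.8) = 7.071 m

h = 7.07 m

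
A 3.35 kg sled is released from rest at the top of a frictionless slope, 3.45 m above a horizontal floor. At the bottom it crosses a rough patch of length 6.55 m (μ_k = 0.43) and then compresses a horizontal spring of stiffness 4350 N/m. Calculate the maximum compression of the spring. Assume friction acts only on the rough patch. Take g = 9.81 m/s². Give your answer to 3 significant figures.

x = 0.0978 m

Initial energy: E₁ = mgh = (3.35)(9.81)(3.45) = 113.38 J
Friction removes W_f = μ_k mg d = (0.43)(3.35)(9.81)(6.55) = 92.56 J
Energy reaching the spring: E = 113.38 − 92.56 = 20.819 J
At max compression ½kx² = E ⇒ x = √(2E/k) = √(2 × 20.819/4350) = 0.09784 m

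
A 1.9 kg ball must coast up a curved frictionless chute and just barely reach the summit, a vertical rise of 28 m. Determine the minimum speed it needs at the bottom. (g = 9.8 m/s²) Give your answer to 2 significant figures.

At the top it is momentarily at rest, so all KE converts to PE: ½mv² = mgh
v = √(2gh) = √(2 × 9.8 × 28) = 23.43 m/s

v = 23 m/s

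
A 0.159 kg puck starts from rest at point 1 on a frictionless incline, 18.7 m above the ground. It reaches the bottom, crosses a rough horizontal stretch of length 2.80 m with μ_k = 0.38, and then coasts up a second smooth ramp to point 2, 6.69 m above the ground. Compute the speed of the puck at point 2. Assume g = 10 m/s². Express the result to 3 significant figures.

Energy at 1: mgh₁ = (0.159)(10)(18.7) = 29.733 J
Friction loss: W_f = μ_k mg d = 1.692 J
At 2: ½mv² + mgh₂ = mgh₁ − W_f
½mv² = 29.733 − 1.692 − 10.637 = 17.404 J
v = √(2 × 17.404/0.159) = 14.80 m/s

v = 14.8 m/s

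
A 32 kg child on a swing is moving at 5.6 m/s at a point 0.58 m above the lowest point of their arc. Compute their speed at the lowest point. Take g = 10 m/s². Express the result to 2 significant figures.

v = 6.6 m/s

Equating total energy at the two states: ½mv₀² + mgh = ½mv²
The mass cancels from both sides.
v² = v₀² + 2gh = (5.6)² + 2(10)(0.58) = 42.960
v = √42.960 = 6.554 m/s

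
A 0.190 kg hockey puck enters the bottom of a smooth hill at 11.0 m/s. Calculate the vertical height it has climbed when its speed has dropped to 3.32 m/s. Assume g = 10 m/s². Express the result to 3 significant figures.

Energy balance between the two points: ½mv₁² = ½mv₂² + mgh
h = (v₁² − v₂²)/(2g) = (11.0² − 3.32²)/(2 × 10) = 5.499 m

h = 5.50 m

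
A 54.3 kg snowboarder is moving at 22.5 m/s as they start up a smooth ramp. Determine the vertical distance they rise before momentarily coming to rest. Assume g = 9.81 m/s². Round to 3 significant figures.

h = 25.8 m

Setting KE at the bottom equal to PE gained: ½mv² = mgh
h = v²/(2g) = 22.5²/(2 × 9.81) = 25.80 m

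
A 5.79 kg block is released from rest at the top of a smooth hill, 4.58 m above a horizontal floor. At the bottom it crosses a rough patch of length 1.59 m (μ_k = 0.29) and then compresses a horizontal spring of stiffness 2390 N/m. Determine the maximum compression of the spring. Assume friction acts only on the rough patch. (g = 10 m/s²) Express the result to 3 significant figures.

x = 0.447 m

Initial energy: E₁ = mgh = (5.79)(10)(4.58) = 265.18 J
Friction removes W_f = μ_k mg d = (0.29)(5.79)(10)(1.59) = 26.70 J
Energy reaching the spring: E = 265.18 − 26.70 = 238.48 J
At max compression ½kx² = E ⇒ x = √(2E/k) = √(2 × 238.48/2390) = 0.4467 m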